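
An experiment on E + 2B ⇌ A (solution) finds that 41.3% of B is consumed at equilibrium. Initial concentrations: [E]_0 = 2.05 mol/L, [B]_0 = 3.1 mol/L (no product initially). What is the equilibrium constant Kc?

Let X = conversion of B.
Concentrations: [E] = 2.05 − 1.55X; [B] = 3.1 − 3.1X; [A] = 1.55X.
At X = 0.413: [E] = 1.41, [B] = 1.82, [A] = 0.64.
Kc = [A] / ([E] [B]^2) = 0.137 (mol/L)^-2.

Kc = 0.137 (mol/L)^-2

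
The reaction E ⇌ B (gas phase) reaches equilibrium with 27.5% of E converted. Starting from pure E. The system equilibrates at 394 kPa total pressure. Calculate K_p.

K_p = 0.379

Basis: 1 mol E initially; let X = conversion of E. Extent ξ = X.
Species balance: n_E = 1 − X; n_B = X.
Since Δν = 0, n_T = 1 throughout.
At X = 0.275: n_E = 0.725, n_B = 0.275, n_T = 1.
p_i = (n_i/n_T)·P. K_p = p_B / (p_E) = 0.379.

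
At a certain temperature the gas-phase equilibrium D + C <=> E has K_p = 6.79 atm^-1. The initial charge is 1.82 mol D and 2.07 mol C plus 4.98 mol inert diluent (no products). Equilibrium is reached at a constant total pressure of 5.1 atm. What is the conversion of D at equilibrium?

Let X = conversion of D (basis 1.82 mol D); extent of reaction ξ = 1.82X.
Moles: n_D = 1.82 − 1.82X; n_C = 2.07 − 1.82X; n_E = 1.82X; n_I = 4.98 (inert).
n_T = Σnᵢ = 8.87 − 1.82X.
Mole fractions y_i = n_i/n_T; K_p = p_E / (p_D p_C) with p_i = y_i·P.
Setting this equal to 6.79 atm^-1 and taking the physical root (0 < X < 1) gives X = 0.760.

X = 0.760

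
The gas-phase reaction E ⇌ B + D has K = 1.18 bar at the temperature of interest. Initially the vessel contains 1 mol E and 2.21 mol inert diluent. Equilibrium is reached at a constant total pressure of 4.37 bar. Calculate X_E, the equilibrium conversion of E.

X = 0.624

Let X = conversion of E (basis 1 mol E); extent of reaction ξ = X.
Mole table: n_E = 1 − X; n_B = X; n_D = X; n_I = 2.21 (inert).
n_T = Σnᵢ = 3.21 + X.
With p_i = (n_i/n_T)P, K = p_B p_D / (p_E).
This yields a degree-2 equation in X; solving on (0,1), X = 0.624.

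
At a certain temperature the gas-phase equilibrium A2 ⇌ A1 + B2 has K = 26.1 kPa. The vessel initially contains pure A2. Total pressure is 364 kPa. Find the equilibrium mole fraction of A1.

y_A1 = 0.206

Take 1 mol A2 as basis and let X be its fractional conversion, so ξ = X.
At extent ξ: n_A2 = 1 − X; n_A1 = X; n_B2 = X.
Summing: n_T = 1 + X.
y_i = n_i/n_T, p_i = y_i·P. K = p_A1 p_B2 / (p_A2).
Equating to 26.1 kPa and solving on 0 < X < 1: X = 0.259.
Then n_A1 = 0.259, n_T = 1.26, so y_A1 = 0.206.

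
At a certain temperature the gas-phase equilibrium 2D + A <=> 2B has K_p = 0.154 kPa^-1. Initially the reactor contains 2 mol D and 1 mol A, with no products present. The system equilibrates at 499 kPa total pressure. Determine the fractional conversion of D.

X = 0.746

Take 2 mol D as basis and let X be its fractional conversion, so ξ = X.
Moles: n_D = 2 − 2X; n_A = 1 − X; n_B = 2X.
n_T = Σnᵢ = 3 − X.
Mole fractions y_i = n_i/n_T; K_p = p_B^2 / (p_D^2 p_A) with p_i = y_i·P.
Setting this equal to 0.154 kPa^-1 and taking the physical root (0 < X < 1) gives X = 0.746.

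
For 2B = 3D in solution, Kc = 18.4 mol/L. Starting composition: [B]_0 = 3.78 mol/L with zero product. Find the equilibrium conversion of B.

Let X = conversion of B; extent ξ = 3.78X/2 mol/L.
Concentrations: [B] = 3.78 − 3.78X; [D] = 5.67X.
Kc = [D]^3 / ([B]^2).
Solving Kc = 18.4 for X ∈ (0,1): X = 0.607.

X = 0.607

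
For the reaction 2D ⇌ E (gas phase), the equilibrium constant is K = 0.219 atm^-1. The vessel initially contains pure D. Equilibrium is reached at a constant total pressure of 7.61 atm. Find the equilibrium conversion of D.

X = 0.639

Take 1 mol D as basis and let X be its fractional conversion, so ξ = 0.5X.
At extent ξ: n_D = 1 − X; n_E = 0.5X.
Summing: n_T = 1 − 0.5X.
Mole fractions y_i = n_i/n_T; K = p_E / (p_D^2) with p_i = y_i·P.
This yields a degree-2 equation in X; solving on (0,1), X = 0.639.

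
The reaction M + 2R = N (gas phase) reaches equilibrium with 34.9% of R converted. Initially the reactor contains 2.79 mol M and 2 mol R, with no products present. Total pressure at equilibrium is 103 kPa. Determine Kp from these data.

Kp = 0.000133 kPa^-2

Basis: 2 mol R initially; let X = conversion of R. Extent ξ = X.
Mole table: n_M = 2.79 − X; n_R = 2 − 2X; n_N = X.
Total moles n_T = 4.79 − 2X.
At X = 0.349: n_M = 2.44, n_R = 1.3, n_N = 0.349, n_T = 4.09.
p_i = (n_i/n_T)·P. Kp = p_N / (p_M p_R^2) = 0.000133 kPa^-2.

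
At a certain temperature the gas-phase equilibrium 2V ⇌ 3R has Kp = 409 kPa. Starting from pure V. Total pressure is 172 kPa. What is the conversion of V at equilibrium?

Let X = conversion of V (basis 1 mol V); extent of reaction ξ = 0.5X.
Moles: n_V = 1 − X; n_R = 1.5X.
n_T = Σnᵢ = 1 + 0.5X.
Mole fractions y_i = n_i/n_T; Kp = p_R^3 / (p_V^2) with p_i = y_i·P.
This yields a degree-3 equation in X; solving on (0,1), X = 0.559.

X = 0.559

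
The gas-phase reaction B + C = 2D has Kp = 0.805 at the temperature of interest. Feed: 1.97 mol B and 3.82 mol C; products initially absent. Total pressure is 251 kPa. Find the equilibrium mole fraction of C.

y_C = 0.517

Basis: 1.97 mol B initially; let X = conversion of B. Extent ξ = 1.97X.
Species balance: n_B = 1.97 − 1.97X; n_C = 3.82 − 1.97X; n_D = 3.94X.
Total moles n_T = 5.79 (Δν = 0, constant).
y_i = n_i/n_T, p_i = y_i·P. Kp = p_D^2 / (p_B p_C).
This yields a degree-2 equation in X; solving on (0,1), X = 0.421.
Then n_C = 2.99, n_T = 5.79, so y_C = 0.517.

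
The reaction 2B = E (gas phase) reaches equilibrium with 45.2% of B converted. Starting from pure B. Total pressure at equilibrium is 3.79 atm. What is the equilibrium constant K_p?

Basis: 1 mol B initially; let X = conversion of B. Extent ξ = 0.5X.
Species balance: n_B = 1 − X; n_E = 0.5X.
Total moles n_T = 1 − 0.5X.
At X = 0.452: n_B = 0.548, n_E = 0.226, n_T = 0.774.
p_i = (n_i/n_T)·P. K_p = p_E / (p_B^2) = 0.154 atm^-1.

K_p = 0.154 atm^-1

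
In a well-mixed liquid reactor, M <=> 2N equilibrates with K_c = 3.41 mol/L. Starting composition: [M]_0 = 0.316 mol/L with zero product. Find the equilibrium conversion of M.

Let X = conversion of M; extent ξ = 0.316·X mol/L.
Concentrations: [M] = 0.316 − 0.316X; [N] = 0.632X.
K_c = [N]^2 / ([M]).
Solving K_c = 3.41 for X ∈ (0,1): X = 0.777.

X = 0.777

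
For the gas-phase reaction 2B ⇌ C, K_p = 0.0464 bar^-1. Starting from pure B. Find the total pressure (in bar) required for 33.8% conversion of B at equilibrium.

Take 1 mol B as basis and let X be its fractional conversion, so ξ = 0.5X.
Moles: n_B = 1 − X; n_C = 0.5X.
Summing: n_T = 1 − 0.5X.
K_p = p_C / (p_B^2) with p_i = (n_i/n_T)·P.
At X = 0.338: the mole-fraction product g(X) = Π y_i^ν_i = 0.3205. Since K_p = g(X)·P^{-1}, P = (g/K_p)^(1/1) = (0.3205/0.0464)^(1/1) = 6.91 bar.

P = 6.91 bar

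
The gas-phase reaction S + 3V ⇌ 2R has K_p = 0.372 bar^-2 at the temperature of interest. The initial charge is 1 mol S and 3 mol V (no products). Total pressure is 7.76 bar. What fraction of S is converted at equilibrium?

X = 0.626

Basis: 1 mol S initially; let X = conversion of S. Extent ξ = X.
Mole table: n_S = 1 − X; n_V = 3 − 3X; n_R = 2X.
Summing: n_T = 4 − 2X.
Mole fractions y_i = n_i/n_T; K_p = p_R^2 / (p_S p_V^3) with p_i = y_i·P.
Substituting and setting equal to 0.372 bar^-2 gives a polynomial in X; the root in (0,1) is X = 0.626.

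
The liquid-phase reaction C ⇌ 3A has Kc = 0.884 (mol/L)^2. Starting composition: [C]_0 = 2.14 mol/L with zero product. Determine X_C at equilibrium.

Let X = conversion of C; extent ξ = 2.14·X mol/L.
Concentrations: [C] = 2.14 − 2.14X; [A] = 6.42X.
Kc = [A]^3 / ([C]).
Solving Kc = 0.884 for X ∈ (0,1): X = 0.180.

X = 0.180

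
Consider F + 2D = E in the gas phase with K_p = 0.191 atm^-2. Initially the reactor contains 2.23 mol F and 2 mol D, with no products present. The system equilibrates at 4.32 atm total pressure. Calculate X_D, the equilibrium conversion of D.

X = 0.531

Take 2 mol D as basis and let X be its fractional conversion, so ξ = X.
Species balance: n_F = 2.23 − X; n_D = 2 − 2X; n_E = X.
Total moles n_T = 4.23 − 2X.
Mole fractions y_i = n_i/n_T; K_p = p_E / (p_F p_D^2) with p_i = y_i·P.
This yields a degree-3 equation in X; solving on (0,1), X = 0.531.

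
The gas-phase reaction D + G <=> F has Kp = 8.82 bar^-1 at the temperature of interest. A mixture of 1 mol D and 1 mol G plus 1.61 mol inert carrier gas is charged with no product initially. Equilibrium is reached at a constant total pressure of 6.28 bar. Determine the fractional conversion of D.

X = 0.799

Take 1 mol D as basis and let X be its fractional conversion, so ξ = X.
Mole table: n_D = 1 − X; n_G = 1 − X; n_F = X; n_I = 1.61 (inert).
Summing: n_T = 3.61 − X.
Mole fractions y_i = n_i/n_T; Kp = p_F / (p_D p_G) with p_i = y_i·P.
Setting this equal to 8.82 bar^-1 and taking the physical root (0 < X < 1) gives X = 0.799.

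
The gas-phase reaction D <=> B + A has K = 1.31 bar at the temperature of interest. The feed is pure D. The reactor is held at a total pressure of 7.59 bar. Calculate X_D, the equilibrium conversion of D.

Let X = conversion of D (basis 1 mol D); extent of reaction ξ = X.
Moles: n_D = 1 − X; n_B = X; n_A = X.
Summing: n_T = 1 + X.
y_i = n_i/n_T, p_i = y_i·P. K = p_B p_A / (p_D).
Setting this equal to 1.31 bar and taking the physical root (0 < X < 1) gives X = 0.384.

X = 0.384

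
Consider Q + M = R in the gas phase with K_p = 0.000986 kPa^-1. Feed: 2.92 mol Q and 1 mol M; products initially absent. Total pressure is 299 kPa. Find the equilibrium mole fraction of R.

y_R = 0.047

Let X = conversion of M (basis 1 mol M); extent of reaction ξ = X.
Moles: n_Q = 2.92 − X; n_M = 1 − X; n_R = X.
Summing: n_T = 3.92 − X.
y_i = n_i/n_T, p_i = y_i·P. K_p = p_R / (p_Q p_M).
Equating to 0.000986 kPa^-1 and solving on 0 < X < 1: X = 0.178.
Then n_R = 0.178, n_T = 3.74, so y_R = 0.047.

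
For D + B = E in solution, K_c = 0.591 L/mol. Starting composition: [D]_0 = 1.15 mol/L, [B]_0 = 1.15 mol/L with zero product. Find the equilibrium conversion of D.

X = 0.317

Let X = conversion of D; extent ξ = 1.15·X mol/L.
Concentrations: [D] = 1.15 − 1.15X; [B] = 1.15 − 1.15X; [E] = 1.15X.
K_c = [E] / ([D] [B]).
Setting equal to 0.591 and solving for X on (0,1) gives X = 0.317.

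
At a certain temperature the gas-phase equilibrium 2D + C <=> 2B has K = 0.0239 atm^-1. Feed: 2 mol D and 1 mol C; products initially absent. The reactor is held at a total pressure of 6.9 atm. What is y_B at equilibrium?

y_B = 0.127

Basis: 2 mol D initially; let X = conversion of D. Extent ξ = X.
Species balance: n_D = 2 − 2X; n_C = 1 − X; n_B = 2X.
Total moles n_T = 3 − X.
With p_i = (n_i/n_T)P, K = p_B^2 / (p_D^2 p_C).
Setting this equal to 0.0239 atm^-1 and taking the physical root (0 < X < 1) gives X = 0.180.
Then n_B = 0.359, n_T = 2.82, so y_B = 0.127.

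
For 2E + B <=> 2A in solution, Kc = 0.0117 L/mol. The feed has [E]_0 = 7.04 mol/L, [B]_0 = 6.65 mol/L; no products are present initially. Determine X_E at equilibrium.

X = 0.208

Let X = conversion of E; extent ξ = 7.04X/2 mol/L.
Concentrations: [E] = 7.04 − 7.04X; [B] = 6.65 − 3.52X; [A] = 7.04X.
Kc = [A]^2 / ([E]^2 [B]).
Setting equal to 0.0117 and solving for X on (0,1) gives X = 0.208.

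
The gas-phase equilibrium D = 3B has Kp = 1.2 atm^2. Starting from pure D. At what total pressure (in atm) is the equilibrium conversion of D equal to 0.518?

Basis: 1 mol D initially; let X = conversion of D. Extent ξ = X.
Moles: n_D = 1 − X; n_B = 3X.
Summing: n_T = 1 + 2X.
Kp = p_B^3 / (p_D) with p_i = (n_i/n_T)·P.
At X = 0.518: the mole-fraction product g(X) = Π y_i^ν_i = 1.878. Since Kp = g(X)·P^{2}, P = (Kp/g)^(1/2) = (1.2/1.878)^(1/2) = 0.799 atm.

P = 0.799 atm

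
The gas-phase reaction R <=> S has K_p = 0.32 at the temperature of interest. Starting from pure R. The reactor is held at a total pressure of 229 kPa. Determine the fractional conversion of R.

Let X = conversion of R (basis 1 mol R); extent of reaction ξ = X.
Species balance: n_R = 1 − X; n_S = X.
Total moles n_T = 1 (Δν = 0, constant).
Mole fractions y_i = n_i/n_T; K_p = p_S / (p_R) with p_i = y_i·P.
Substituting and setting equal to 0.32 gives a polynomial in X; the root in (0,1) is X = 0.242.

X = 0.242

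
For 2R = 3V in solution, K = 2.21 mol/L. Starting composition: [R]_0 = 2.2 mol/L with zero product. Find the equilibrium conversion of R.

Let X = conversion of R; extent ξ = 2.2X/2 mol/L.
Concentrations: [R] = 2.2 − 2.2X; [V] = 3.3X.
K = [V]^3 / ([R]^2).
Equating to 2.21 mol/L: the physical root is X = 0.449.

X = 0.449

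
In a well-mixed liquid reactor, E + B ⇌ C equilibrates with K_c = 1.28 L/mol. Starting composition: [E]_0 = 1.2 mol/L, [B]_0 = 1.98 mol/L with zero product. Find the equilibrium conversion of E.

X = 0.614

Let X = conversion of E; extent ξ = 1.2·X mol/L.
Concentrations: [E] = 1.2 − 1.2X; [B] = 1.98 − 1.2X; [C] = 1.2X.
K_c = [C] / ([E] [B]).
Setting equal to 1.28 and solving for X on (0,1) gives X = 0.614.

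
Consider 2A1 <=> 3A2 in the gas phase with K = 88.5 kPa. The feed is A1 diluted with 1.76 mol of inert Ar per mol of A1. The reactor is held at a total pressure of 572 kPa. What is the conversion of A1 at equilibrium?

X = 0.375

Let X = conversion of A1 (basis 1 mol A1); extent of reaction ξ = 0.5X.
Moles: n_A1 = 1 − X; n_A2 = 1.5X; n_I = 1.76 (inert).
Summing: n_T = 2.76 + 0.5X.
With p_i = (n_i/n_T)P, K = p_A2^3 / (p_A1^2).
Substituting and setting equal to 88.5 kPa gives a polynomial in X; the root in (0,1) is X = 0.375.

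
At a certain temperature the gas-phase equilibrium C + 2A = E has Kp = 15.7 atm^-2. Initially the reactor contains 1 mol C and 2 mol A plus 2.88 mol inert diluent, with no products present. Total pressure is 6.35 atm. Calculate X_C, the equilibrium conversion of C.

X = 0.820

Let X = conversion of C (basis 1 mol C); extent of reaction ξ = X.
Mole table: n_C = 1 − X; n_A = 2 − 2X; n_E = X; n_I = 2.88 (inert).
Total moles n_T = 5.88 − 2X.
Mole fractions y_i = n_i/n_T; Kp = p_E / (p_C p_A^2) with p_i = y_i·P.
Setting this equal to 15.7 atm^-2 and taking the physical root (0 < X < 1) gives X = 0.820.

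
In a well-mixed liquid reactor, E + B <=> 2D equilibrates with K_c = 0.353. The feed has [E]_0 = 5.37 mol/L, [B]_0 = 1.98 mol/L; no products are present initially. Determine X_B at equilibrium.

Let X = conversion of B; extent ξ = 1.98·X mol/L.
Concentrations: [E] = 5.37 − 1.98X; [B] = 1.98 − 1.98X; [D] = 3.96X.
K_c = [D]^2 / ([E] [B]).
Equating to 0.353: the physical root is X = 0.363.

X = 0.363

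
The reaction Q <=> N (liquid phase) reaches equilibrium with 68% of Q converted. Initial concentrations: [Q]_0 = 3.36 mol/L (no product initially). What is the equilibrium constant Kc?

Let X = conversion of Q.
Concentrations: [Q] = 3.36 − 3.36X; [N] = 3.36X.
At X = 0.68: [Q] = 1.08, [N] = 2.28.
Kc = [N] / ([Q]) = 2.13.

Kc = 2.13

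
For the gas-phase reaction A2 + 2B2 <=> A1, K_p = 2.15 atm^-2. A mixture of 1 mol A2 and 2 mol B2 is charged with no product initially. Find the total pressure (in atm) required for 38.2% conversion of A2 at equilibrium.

P = 0.97 atm

Take 1 mol A2 as basis and let X be its fractional conversion, so ξ = X.
Moles: n_A2 = 1 − X; n_B2 = 2 − 2X; n_A1 = X.
n_T = Σnᵢ = 3 − 2X.
K_p = p_A1 / (p_A2 p_B2^2) with p_i = (n_i/n_T)·P.
At X = 0.382: the mole-fraction product g(X) = Π y_i^ν_i = 2.023. Since K_p = g(X)·P^{-2}, P = (g/K_p)^(1/2) = (2.023/2.15)^(1/2) = 0.97 atm.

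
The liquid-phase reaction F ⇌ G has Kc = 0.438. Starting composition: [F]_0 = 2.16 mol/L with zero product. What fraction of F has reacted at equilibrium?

X = 0.305

Let X = conversion of F; extent ξ = 2.16·X mol/L.
Concentrations: [F] = 2.16 − 2.16X; [G] = 2.16X.
Kc = [G] / ([F]).
Solving Kc = 0.438 for X ∈ (0,1): X = 0.305.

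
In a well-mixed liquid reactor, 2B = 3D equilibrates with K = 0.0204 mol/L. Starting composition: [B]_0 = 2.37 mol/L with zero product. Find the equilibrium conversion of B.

Let X = conversion of B; extent ξ = 2.37X/2 mol/L.
Concentrations: [B] = 2.37 − 2.37X; [D] = 3.56X.
K = [D]^3 / ([B]^2).
This equals 0.0204 at X = 0.125 (the root in 0 < X < 1).

X = 0.125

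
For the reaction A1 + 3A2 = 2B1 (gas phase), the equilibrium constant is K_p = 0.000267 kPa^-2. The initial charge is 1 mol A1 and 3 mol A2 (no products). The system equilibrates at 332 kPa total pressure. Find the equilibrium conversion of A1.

X = 0.647

Basis: 1 mol A1 initially; let X = conversion of A1. Extent ξ = X.
Moles: n_A1 = 1 − X; n_A2 = 3 − 3X; n_B1 = 2X.
n_T = Σnᵢ = 4 − 2X.
y_i = n_i/n_T, p_i = y_i·P. K_p = p_B1^2 / (p_A1 p_A2^3).
Equating to 0.000267 kPa^-2 and solving on 0 < X < 1: X = 0.647.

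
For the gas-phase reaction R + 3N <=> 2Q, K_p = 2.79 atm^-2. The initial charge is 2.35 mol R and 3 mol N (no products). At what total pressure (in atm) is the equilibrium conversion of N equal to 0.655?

Basis: 3 mol N initially; let X = conversion of N. Extent ξ = X.
Moles: n_R = 2.35 − X; n_N = 3 − 3X; n_Q = 2X.
Total moles n_T = 5.35 − 2X.
K_p = p_Q^2 / (p_R p_N^3) with p_i = (n_i/n_T)·P.
At X = 0.655: the mole-fraction product g(X) = Π y_i^ν_i = 14.9. Since K_p = g(X)·P^{-2}, P = (g/K_p)^(1/2) = (14.9/2.79)^(1/2) = 2.31 atm.

P = 2.31 atm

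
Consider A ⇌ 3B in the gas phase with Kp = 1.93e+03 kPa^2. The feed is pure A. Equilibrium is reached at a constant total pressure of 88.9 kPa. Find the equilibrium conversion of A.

Take 1 mol A as basis and let X be its fractional conversion, so ξ = X.
Moles: n_A = 1 − X; n_B = 3X.
Total moles n_T = 1 + 2X.
y_i = n_i/n_T, p_i = y_i·P. Kp = p_B^3 / (p_A).
Equating to 1.93e+03 kPa^2 and solving on 0 < X < 1: X = 0.248.

X = 0.248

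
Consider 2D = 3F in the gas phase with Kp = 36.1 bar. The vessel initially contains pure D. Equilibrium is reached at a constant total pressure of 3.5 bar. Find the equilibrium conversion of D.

X = 0.707

Basis: 1 mol D initially; let X = conversion of D. Extent ξ = 0.5X.
At extent ξ: n_D = 1 − X; n_F = 1.5X.
n_T = Σnᵢ = 1 + 0.5X.
With p_i = (n_i/n_T)P, Kp = p_F^3 / (p_D^2).
This yields a degree-3 equation in X; solving on (0,1), X = 0.707.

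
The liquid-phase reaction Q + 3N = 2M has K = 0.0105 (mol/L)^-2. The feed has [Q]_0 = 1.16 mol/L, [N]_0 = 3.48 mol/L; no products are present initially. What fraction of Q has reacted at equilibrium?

Let X = conversion of Q; extent ξ = 1.16·X mol/L.
Concentrations: [Q] = 1.16 − 1.16X; [N] = 3.48 − 3.48X; [M] = 2.32X.
K = [M]^2 / ([Q] [N]^3).
Setting equal to 0.0105 and solving for X on (0,1) gives X = 0.198.

X = 0.198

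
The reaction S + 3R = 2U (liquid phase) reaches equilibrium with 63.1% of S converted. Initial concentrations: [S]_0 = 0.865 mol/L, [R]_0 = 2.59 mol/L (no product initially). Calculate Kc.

Let X = conversion of S.
Concentrations: [S] = 0.865 − 0.865X; [R] = 2.59 − 2.59X; [U] = 1.73X.
At X = 0.631: [S] = 0.319, [R] = 0.953, [U] = 1.09.
Kc = [U]^2 / ([S] [R]^3) = 4.32 (mol/L)^-2.

Kc = 4.32 (mol/L)^-2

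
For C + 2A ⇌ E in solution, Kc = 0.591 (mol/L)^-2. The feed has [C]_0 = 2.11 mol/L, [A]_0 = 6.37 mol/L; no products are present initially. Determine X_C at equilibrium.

Let X = conversion of C; extent ξ = 2.11·X mol/L.
Concentrations: [C] = 2.11 − 2.11X; [A] = 6.37 − 4.22X; [E] = 2.11X.
Kc = [E] / ([C] [A]^2).
This equals 0.591 at X = 0.830 (the root in 0 < X < 1).

X = 0.830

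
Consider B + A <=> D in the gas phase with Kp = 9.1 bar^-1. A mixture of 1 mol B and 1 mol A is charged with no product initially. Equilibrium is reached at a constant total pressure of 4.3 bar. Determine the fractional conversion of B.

X = 0.842

Let X = conversion of B (basis 1 mol B); extent of reaction ξ = X.
Species balance: n_B = 1 − X; n_A = 1 − X; n_D = X.
n_T = Σnᵢ = 2 − X.
Mole fractions y_i = n_i/n_T; Kp = p_D / (p_B p_A) with p_i = y_i·P.
Equating to 9.1 bar^-1 and solving on 0 < X < 1: X = 0.842.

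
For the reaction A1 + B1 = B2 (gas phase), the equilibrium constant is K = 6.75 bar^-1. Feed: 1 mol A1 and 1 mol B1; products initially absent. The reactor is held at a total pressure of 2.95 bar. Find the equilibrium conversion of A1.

Let X = conversion of A1 (basis 1 mol A1); extent of reaction ξ = X.
Moles: n_A1 = 1 − X; n_B1 = 1 − X; n_B2 = X.
n_T = Σnᵢ = 2 − X.
With p_i = (n_i/n_T)P, K = p_B2 / (p_A1 p_B1).
Equating to 6.75 bar^-1 and solving on 0 < X < 1: X = 0.781.

X = 0.781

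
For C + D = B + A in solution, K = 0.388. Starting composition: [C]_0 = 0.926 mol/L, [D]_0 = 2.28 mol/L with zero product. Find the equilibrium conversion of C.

Let X = conversion of C; extent ξ = 0.926·X mol/L.
Concentrations: [C] = 0.926 − 0.926X; [D] = 2.28 − 0.926X; [B] = 0.926X; [A] = 0.926X.
K = [B] [A] / ([C] [D]).
Equating to 0.388: the physical root is X = 0.565.

X = 0.565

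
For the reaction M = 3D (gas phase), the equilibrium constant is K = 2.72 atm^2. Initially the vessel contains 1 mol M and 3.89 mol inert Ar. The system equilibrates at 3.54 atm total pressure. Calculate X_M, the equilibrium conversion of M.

X = 0.515

Let X = conversion of M (basis 1 mol M); extent of reaction ξ = X.
Moles: n_M = 1 − X; n_D = 3X; n_I = 3.89 (inert).
n_T = Σnᵢ = 4.89 + 2X.
With p_i = (n_i/n_T)P, K = p_D^3 / (p_M).
Substituting and setting equal to 2.72 atm^2 gives a polynomial in X; the root in (0,1) is X = 0.515.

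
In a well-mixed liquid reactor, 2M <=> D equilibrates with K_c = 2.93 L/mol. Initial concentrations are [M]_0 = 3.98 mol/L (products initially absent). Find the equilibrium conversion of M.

X = 0.813

Let X = conversion of M; extent ξ = 3.98X/2 mol/L.
Concentrations: [M] = 3.98 − 3.98X; [D] = 1.99X.
K_c = [D] / ([M]^2).
Equating to 2.93 L/mol: the physical root is X = 0.813.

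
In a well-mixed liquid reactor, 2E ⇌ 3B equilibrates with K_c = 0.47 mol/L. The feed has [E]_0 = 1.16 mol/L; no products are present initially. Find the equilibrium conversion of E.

Let X = conversion of E; extent ξ = 1.16X/2 mol/L.
Concentrations: [E] = 1.16 − 1.16X; [B] = 1.74X.
K_c = [B]^3 / ([E]^2).
Solving K_c = 0.47 for X ∈ (0,1): X = 0.365.

X = 0.365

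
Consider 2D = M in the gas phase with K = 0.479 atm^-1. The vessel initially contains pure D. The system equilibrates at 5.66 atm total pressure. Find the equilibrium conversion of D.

Basis: 1 mol D initially; let X = conversion of D. Extent ξ = 0.5X.
Mole table: n_D = 1 − X; n_M = 0.5X.
Summing: n_T = 1 − 0.5X.
With p_i = (n_i/n_T)P, K = p_M / (p_D^2).
Substituting and setting equal to 0.479 atm^-1 gives a polynomial in X; the root in (0,1) is X = 0.709.

X = 0.709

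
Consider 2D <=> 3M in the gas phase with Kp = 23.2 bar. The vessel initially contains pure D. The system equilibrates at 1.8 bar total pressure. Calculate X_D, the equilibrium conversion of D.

X = 0.728

Basis: 1 mol D initially; let X = conversion of D. Extent ξ = 0.5X.
Mole table: n_D = 1 − X; n_M = 1.5X.
Total moles n_T = 1 + 0.5X.
Mole fractions y_i = n_i/n_T; Kp = p_M^3 / (p_D^2) with p_i = y_i·P.
Setting this equal to 23.2 bar and taking the physical root (0 < X < 1) gives X = 0.728.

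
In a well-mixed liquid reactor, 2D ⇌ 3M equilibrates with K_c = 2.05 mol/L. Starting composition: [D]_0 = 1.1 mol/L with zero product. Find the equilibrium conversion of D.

Let X = conversion of D; extent ξ = 1.1X/2 mol/L.
Concentrations: [D] = 1.1 − 1.1X; [M] = 1.65X.
K_c = [M]^3 / ([D]^2).
Equating to 2.05 mol/L: the physical root is X = 0.510.

X = 0.510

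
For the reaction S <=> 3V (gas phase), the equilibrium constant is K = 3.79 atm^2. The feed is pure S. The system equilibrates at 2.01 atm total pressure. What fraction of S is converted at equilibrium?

X = 0.408

Take 1 mol S as basis and let X be its fractional conversion, so ξ = X.
Moles: n_S = 1 − X; n_V = 3X.
Summing: n_T = 1 + 2X.
Mole fractions y_i = n_i/n_T; K = p_V^3 / (p_S) with p_i = y_i·P.
Equating to 3.79 atm^2 and solving on 0 < X < 1: X = 0.408.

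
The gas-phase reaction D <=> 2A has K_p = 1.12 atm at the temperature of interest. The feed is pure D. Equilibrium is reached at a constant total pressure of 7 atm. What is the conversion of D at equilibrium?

Basis: 1 mol D initially; let X = conversion of D. Extent ξ = X.
At extent ξ: n_D = 1 − X; n_A = 2X.
Summing: n_T = 1 + X.
With p_i = (n_i/n_T)P, K_p = p_A^2 / (p_D).
Setting this equal to 1.12 atm and taking the physical root (0 < X < 1) gives X = 0.196.

X = 0.196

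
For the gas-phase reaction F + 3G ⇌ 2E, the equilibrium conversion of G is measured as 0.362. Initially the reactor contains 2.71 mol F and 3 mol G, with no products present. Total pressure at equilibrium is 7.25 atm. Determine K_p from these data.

Basis: 3 mol G initially; let X = conversion of G. Extent ξ = X.
Moles: n_F = 2.71 − X; n_G = 3 − 3X; n_E = 2X.
Summing: n_T = 5.71 − 2X.
At X = 0.362: n_F = 2.35, n_G = 1.91, n_E = 0.724, n_T = 4.99.
p_i = (n_i/n_T)·P. K_p = p_E^2 / (p_F p_G^3) = 0.0151 atm^-2.

K_p = 0.0151 atm^-2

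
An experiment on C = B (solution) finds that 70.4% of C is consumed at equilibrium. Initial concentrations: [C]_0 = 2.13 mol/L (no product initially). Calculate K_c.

Let X = conversion of C.
Concentrations: [C] = 2.13 − 2.13X; [B] = 2.13X.
At X = 0.704: [C] = 0.63, [B] = 1.5.
K_c = [B] / ([C]) = 2.38.

K_c = 2.38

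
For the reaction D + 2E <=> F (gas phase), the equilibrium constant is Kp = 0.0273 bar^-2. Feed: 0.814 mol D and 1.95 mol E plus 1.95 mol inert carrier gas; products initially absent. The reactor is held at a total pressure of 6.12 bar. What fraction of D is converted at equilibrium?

X = 0.132

Basis: 0.814 mol D initially; let X = conversion of D. Extent ξ = 0.814X.
Mole table: n_D = 0.814 − 0.814X; n_E = 1.95 − 1.63X; n_F = 0.814X; n_I = 1.95 (inert).
Summing: n_T = 4.71 − 1.63X.
With p_i = (n_i/n_T)P, Kp = p_F / (p_D p_E^2).
Substituting and setting equal to 0.0273 bar^-2 gives a polynomial in X; the root in (0,1) is X = 0.132.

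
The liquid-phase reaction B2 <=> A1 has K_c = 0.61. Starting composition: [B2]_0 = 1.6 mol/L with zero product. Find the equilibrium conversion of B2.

X = 0.379

Let X = conversion of B2; extent ξ = 1.6·X mol/L.
Concentrations: [B2] = 1.6 − 1.6X; [A1] = 1.6X.
K_c = [A1] / ([B2]).
Solving K_c = 0.61 for X ∈ (0,1): X = 0.379.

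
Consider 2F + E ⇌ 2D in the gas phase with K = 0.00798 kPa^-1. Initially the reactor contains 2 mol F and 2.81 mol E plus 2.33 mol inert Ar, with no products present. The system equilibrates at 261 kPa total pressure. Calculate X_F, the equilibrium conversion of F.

Take 2 mol F as basis and let X be its fractional conversion, so ξ = X.
Species balance: n_F = 2 − 2X; n_E = 2.81 − X; n_D = 2X; n_I = 2.33 (inert).
n_T = Σnᵢ = 7.14 − X.
Mole fractions y_i = n_i/n_T; K = p_D^2 / (p_F^2 p_E) with p_i = y_i·P.
Setting this equal to 0.00798 kPa^-1 and taking the physical root (0 < X < 1) gives X = 0.461.

X = 0.461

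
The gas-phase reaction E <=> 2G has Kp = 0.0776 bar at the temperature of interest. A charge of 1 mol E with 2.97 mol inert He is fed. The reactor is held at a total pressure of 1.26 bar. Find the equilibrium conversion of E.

X = 0.224

Let X = conversion of E (basis 1 mol E); extent of reaction ξ = X.
Mole table: n_E = 1 − X; n_G = 2X; n_I = 2.97 (inert).
n_T = Σnᵢ = 3.97 + X.
With p_i = (n_i/n_T)P, Kp = p_G^2 / (p_E).
Substituting and setting equal to 0.0776 bar gives a polynomial in X; the root in (0,1) is X = 0.224.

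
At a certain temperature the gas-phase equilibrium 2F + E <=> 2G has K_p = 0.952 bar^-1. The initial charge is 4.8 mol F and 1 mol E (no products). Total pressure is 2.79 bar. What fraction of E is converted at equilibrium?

Basis: 1 mol E initially; let X = conversion of E. Extent ξ = X.
Species balance: n_F = 4.8 − 2X; n_E = 1 − X; n_G = 2X.
n_T = Σnᵢ = 5.8 − X.
With p_i = (n_i/n_T)P, K_p = p_G^2 / (p_F^2 p_E).
Equating to 0.952 bar^-1 and solving on 0 < X < 1: X = 0.689.

X = 0.689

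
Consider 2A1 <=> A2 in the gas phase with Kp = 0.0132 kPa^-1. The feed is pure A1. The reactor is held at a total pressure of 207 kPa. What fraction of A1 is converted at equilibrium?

Basis: 1 mol A1 initially; let X = conversion of A1. Extent ξ = 0.5X.
At extent ξ: n_A1 = 1 − X; n_A2 = 0.5X.
Total moles n_T = 1 − 0.5X.
y_i = n_i/n_T, p_i = y_i·P. Kp = p_A2 / (p_A1^2).
Substituting and setting equal to 0.0132 kPa^-1 gives a polynomial in X; the root in (0,1) is X = 0.710.

X = 0.710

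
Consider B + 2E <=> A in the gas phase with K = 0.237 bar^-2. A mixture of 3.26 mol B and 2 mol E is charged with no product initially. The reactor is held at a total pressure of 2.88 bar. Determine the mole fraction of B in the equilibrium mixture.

y_B = 0.641

Let X = conversion of E (basis 2 mol E); extent of reaction ξ = X.
Moles: n_B = 3.26 − X; n_E = 2 − 2X; n_A = X.
n_T = Σnᵢ = 5.26 − 2X.
Mole fractions y_i = n_i/n_T; K = p_A / (p_B p_E^2) with p_i = y_i·P.
This yields a degree-3 equation in X; solving on (0,1), X = 0.403.
Then n_B = 2.86, n_T = 4.45, so y_B = 0.641.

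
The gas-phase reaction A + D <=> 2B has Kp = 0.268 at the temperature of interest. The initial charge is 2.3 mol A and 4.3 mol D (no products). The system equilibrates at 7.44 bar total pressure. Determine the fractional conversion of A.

X = 0.278

Basis: 2.3 mol A initially; let X = conversion of A. Extent ξ = 2.3X.
Species balance: n_A = 2.3 − 2.3X; n_D = 4.3 − 2.3X; n_B = 4.6X.
n_T stays at 6.6 (no change in mole number).
y_i = n_i/n_T, p_i = y_i·P. Kp = p_B^2 / (p_A p_D).
Equating to 0.268 and solving on 0 < X < 1: X = 0.278.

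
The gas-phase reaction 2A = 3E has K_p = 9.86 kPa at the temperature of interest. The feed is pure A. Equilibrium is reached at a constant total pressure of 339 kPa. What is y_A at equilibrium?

y_A = 0.747

Let X = conversion of A (basis 1 mol A); extent of reaction ξ = 0.5X.
Mole table: n_A = 1 − X; n_E = 1.5X.
Total moles n_T = 1 + 0.5X.
With p_i = (n_i/n_T)P, K_p = p_E^3 / (p_A^2).
Equating to 9.86 kPa and solving on 0 < X < 1: X = 0.184.
Then n_A = 0.816, n_T = 1.09, so y_A = 0.747.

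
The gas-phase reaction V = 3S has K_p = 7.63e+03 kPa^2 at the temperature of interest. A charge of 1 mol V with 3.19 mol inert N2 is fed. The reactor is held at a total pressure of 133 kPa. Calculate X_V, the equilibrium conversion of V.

X = 0.578

Basis: 1 mol V initially; let X = conversion of V. Extent ξ = X.
Mole table: n_V = 1 − X; n_S = 3X; n_I = 3.19 (inert).
n_T = Σnᵢ = 4.19 + 2X.
y_i = n_i/n_T, p_i = y_i·P. K_p = p_S^3 / (p_V).
Equating to 7.63e+03 kPa^2 and solving on 0 < X < 1: X = 0.578.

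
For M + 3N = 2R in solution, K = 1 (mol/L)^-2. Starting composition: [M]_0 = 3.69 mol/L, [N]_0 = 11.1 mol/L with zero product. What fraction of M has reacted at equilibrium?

Let X = conversion of M; extent ξ = 3.69·X mol/L.
Concentrations: [M] = 3.69 − 3.69X; [N] = 11.1 − 11.1X; [R] = 7.38X.
K = [R]^2 / ([M] [N]^3).
Setting equal to 1 and solving for X on (0,1) gives X = 0.727.

X = 0.727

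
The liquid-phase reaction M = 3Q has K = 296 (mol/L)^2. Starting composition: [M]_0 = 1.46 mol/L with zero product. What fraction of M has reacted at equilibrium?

Let X = conversion of M; extent ξ = 1.46·X mol/L.
Concentrations: [M] = 1.46 − 1.46X; [Q] = 4.38X.
K = [Q]^3 / ([M]).
Solving K = 296 for X ∈ (0,1): X = 0.871.

X = 0.871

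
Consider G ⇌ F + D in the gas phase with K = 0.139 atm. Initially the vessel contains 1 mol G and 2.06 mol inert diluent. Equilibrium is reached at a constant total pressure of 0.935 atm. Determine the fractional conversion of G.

X = 0.510

Basis: 1 mol G initially; let X = conversion of G. Extent ξ = X.
Moles: n_G = 1 − X; n_F = X; n_D = X; n_I = 2.06 (inert).
Summing: n_T = 3.06 + X.
y_i = n_i/n_T, p_i = y_i·P. K = p_F p_D / (p_G).
Substituting and setting equal to 0.139 atm gives a polynomial in X; the root in (0,1) is X = 0.510.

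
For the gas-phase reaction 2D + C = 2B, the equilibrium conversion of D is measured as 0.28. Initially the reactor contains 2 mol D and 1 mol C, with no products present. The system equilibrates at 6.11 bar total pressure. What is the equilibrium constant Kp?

Kp = 0.0935 bar^-1

Basis: 2 mol D initially; let X = conversion of D. Extent ξ = X.
Moles: n_D = 2 − 2X; n_C = 1 − X; n_B = 2X.
Summing: n_T = 3 − X.
At X = 0.28: n_D = 1.44, n_C = 0.72, n_B = 0.56, n_T = 2.72.
p_i = (n_i/n_T)·P. Kp = p_B^2 / (p_D^2 p_C) = 0.0935 bar^-1.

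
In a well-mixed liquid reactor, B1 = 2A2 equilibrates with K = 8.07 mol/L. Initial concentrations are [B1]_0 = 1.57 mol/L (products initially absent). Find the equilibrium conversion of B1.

Let X = conversion of B1; extent ξ = 1.57·X mol/L.
Concentrations: [B1] = 1.57 − 1.57X; [A2] = 3.14X.
K = [A2]^2 / ([B1]).
Solving K = 8.07 for X ∈ (0,1): X = 0.661.

X = 0.661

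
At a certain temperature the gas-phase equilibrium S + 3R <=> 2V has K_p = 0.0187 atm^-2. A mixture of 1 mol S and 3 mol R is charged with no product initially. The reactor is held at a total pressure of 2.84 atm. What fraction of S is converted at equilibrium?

X = 0.185

Basis: 1 mol S initially; let X = conversion of S. Extent ξ = X.
At extent ξ: n_S = 1 − X; n_R = 3 − 3X; n_V = 2X.
Summing: n_T = 4 − 2X.
With p_i = (n_i/n_T)P, K_p = p_V^2 / (p_S p_R^3).
This yields a degree-4 equation in X; solving on (0,1), X = 0.185.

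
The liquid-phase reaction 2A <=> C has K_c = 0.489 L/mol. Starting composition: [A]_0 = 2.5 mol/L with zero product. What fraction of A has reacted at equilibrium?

Let X = conversion of A; extent ξ = 2.5X/2 mol/L.
Concentrations: [A] = 2.5 − 2.5X; [C] = 1.25X.
K_c = [C] / ([A]^2).
Setting equal to 0.489 and solving for X on (0,1) gives X = 0.533.

X = 0.533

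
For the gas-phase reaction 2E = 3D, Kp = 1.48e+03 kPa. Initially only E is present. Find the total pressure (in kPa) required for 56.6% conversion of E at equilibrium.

P = 584 kPa

Basis: 1 mol E initially; let X = conversion of E. Extent ξ = 0.5X.
At extent ξ: n_E = 1 − X; n_D = 1.5X.
Total moles n_T = 1 + 0.5X.
Kp = p_D^3 / (p_E^2) with p_i = (n_i/n_T)·P.
At X = 0.566: the mole-fraction product g(X) = Π y_i^ν_i = 2.532. Since Kp = g(X)·P^{1}, P = (Kp/g)^(1/1) = (1.48e+03/2.532)^(1/1) = 584 kPa.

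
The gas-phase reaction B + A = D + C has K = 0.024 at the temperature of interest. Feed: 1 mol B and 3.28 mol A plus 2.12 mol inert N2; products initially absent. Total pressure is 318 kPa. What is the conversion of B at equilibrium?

Basis: 1 mol B initially; let X = conversion of B. Extent ξ = X.
At extent ξ: n_B = 1 − X; n_A = 3.28 − X; n_D = X; n_C = X; n_I = 2.12 (inert).
n_T stays at 6.4 (no change in mole number).
Mole fractions y_i = n_i/n_T; K = p_D p_C / (p_B p_A) with p_i = y_i·P.
This yields a degree-2 equation in X; solving on (0,1), X = 0.236.

X = 0.236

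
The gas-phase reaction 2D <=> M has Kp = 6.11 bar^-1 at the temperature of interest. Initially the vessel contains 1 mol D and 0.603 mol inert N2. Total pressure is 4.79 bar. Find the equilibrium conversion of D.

X = 0.868

Let X = conversion of D (basis 1 mol D); extent of reaction ξ = 0.5X.
Mole table: n_D = 1 − X; n_M = 0.5X; n_I = 0.603 (inert).
n_T = Σnᵢ = 1.6 − 0.5X.
With p_i = (n_i/n_T)P, Kp = p_M / (p_D^2).
Setting this equal to 6.11 bar^-1 and taking the physical root (0 < X < 1) gives X = 0.868.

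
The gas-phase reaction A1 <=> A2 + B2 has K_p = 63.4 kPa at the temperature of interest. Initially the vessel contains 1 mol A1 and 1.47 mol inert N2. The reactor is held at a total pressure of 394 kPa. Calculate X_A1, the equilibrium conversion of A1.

X = 0.492

Basis: 1 mol A1 initially; let X = conversion of A1. Extent ξ = X.
At extent ξ: n_A1 = 1 − X; n_A2 = X; n_B2 = X; n_I = 1.47 (inert).
Summing: n_T = 2.47 + X.
Mole fractions y_i = n_i/n_T; K_p = p_A2 p_B2 / (p_A1) with p_i = y_i·P.
Substituting and setting equal to 63.4 kPa gives a polynomial in X; the root in (0,1) is X = 0.492.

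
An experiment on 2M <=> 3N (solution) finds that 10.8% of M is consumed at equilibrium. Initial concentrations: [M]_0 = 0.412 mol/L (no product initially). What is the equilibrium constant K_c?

K_c = 0.0022 mol/L

Let X = conversion of M.
Concentrations: [M] = 0.412 − 0.412X; [N] = 0.618X.
At X = 0.108: [M] = 0.368, [N] = 0.0667.
K_c = [N]^3 / ([M]^2) = 0.0022 mol/L.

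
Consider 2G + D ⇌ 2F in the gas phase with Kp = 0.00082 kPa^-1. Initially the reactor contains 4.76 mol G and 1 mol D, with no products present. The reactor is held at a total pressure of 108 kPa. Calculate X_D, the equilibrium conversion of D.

Let X = conversion of D (basis 1 mol D); extent of reaction ξ = X.
At extent ξ: n_G = 4.76 − 2X; n_D = 1 − X; n_F = 2X.
Total moles n_T = 5.76 − X.
Mole fractions y_i = n_i/n_T; Kp = p_F^2 / (p_G^2 p_D) with p_i = y_i·P.
Equating to 0.00082 kPa^-1 and solving on 0 < X < 1: X = 0.237.

X = 0.237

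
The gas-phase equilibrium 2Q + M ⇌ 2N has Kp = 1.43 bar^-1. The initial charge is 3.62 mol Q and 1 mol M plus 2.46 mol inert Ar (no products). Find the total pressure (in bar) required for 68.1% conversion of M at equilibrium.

Let X = conversion of M (basis 1 mol M); extent of reaction ξ = X.
Moles: n_Q = 3.62 − 2X; n_M = 1 − X; n_N = 2X; n_I = 2.46 (inert).
Summing: n_T = 7.08 − X.
Kp = p_N^2 / (p_Q^2 p_M) with p_i = (n_i/n_T)·P.
At X = 0.681: the mole-fraction product g(X) = Π y_i^ν_i = 7.298. Since Kp = g(X)·P^{-1}, P = (g/Kp)^(1/1) = (7.298/1.43)^(1/1) = 5.1 bar.

P = 5.1 bar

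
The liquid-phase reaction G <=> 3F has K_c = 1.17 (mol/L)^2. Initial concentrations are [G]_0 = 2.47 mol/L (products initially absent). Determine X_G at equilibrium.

Let X = conversion of G; extent ξ = 2.47·X mol/L.
Concentrations: [G] = 2.47 − 2.47X; [F] = 7.41X.
K_c = [F]^3 / ([G]).
Equating to 1.17 (mol/L)^2: the physical root is X = 0.180.

X = 0.180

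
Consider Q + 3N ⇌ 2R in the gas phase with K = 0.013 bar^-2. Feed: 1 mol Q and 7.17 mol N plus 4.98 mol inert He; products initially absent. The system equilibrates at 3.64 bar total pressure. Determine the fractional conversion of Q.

X = 0.235

Let X = conversion of Q (basis 1 mol Q); extent of reaction ξ = X.
Moles: n_Q = 1 − X; n_N = 7.17 − 3X; n_R = 2X; n_I = 4.98 (inert).
Summing: n_T = 13.2 − 2X.
With p_i = (n_i/n_T)P, K = p_R^2 / (p_Q p_N^3).
Setting this equal to 0.013 bar^-2 and taking the physical root (0 < X < 1) gives X = 0.235.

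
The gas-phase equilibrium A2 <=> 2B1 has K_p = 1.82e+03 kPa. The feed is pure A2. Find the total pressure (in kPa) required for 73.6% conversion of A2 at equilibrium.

P = 385 kPa

Basis: 1 mol A2 initially; let X = conversion of A2. Extent ξ = X.
Moles: n_A2 = 1 − X; n_B1 = 2X.
n_T = Σnᵢ = 1 + X.
K_p = p_B1^2 / (p_A2) with p_i = (n_i/n_T)·P.
At X = 0.736: the mole-fraction product g(X) = Π y_i^ν_i = 4.728. Since K_p = g(X)·P^{1}, P = (K_p/g)^(1/1) = (1.82e+03/4.728)^(1/1) = 385 kPa.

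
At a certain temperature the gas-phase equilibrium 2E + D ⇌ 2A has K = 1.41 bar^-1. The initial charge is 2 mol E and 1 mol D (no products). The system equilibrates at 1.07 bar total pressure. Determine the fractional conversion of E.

Take 2 mol E as basis and let X be its fractional conversion, so ξ = X.
Mole table: n_E = 2 − 2X; n_D = 1 − X; n_A = 2X.
n_T = Σnᵢ = 3 − X.
With p_i = (n_i/n_T)P, K = p_A^2 / (p_E^2 p_D).
Substituting and setting equal to 1.41 bar^-1 gives a polynomial in X; the root in (0,1) is X = 0.375.

X = 0.375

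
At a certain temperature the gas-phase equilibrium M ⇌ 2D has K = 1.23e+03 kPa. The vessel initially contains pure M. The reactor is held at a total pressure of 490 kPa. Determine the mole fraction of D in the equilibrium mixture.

y_D = 0.766

Let X = conversion of M (basis 1 mol M); extent of reaction ξ = X.
Species balance: n_M = 1 − X; n_D = 2X.
Summing: n_T = 1 + X.
Mole fractions y_i = n_i/n_T; K = p_D^2 / (p_M) with p_i = y_i·P.
Substituting and setting equal to 1.23e+03 kPa gives a polynomial in X; the root in (0,1) is X = 0.621.
Then n_D = 1.24, n_T = 1.62, so y_D = 0.766.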